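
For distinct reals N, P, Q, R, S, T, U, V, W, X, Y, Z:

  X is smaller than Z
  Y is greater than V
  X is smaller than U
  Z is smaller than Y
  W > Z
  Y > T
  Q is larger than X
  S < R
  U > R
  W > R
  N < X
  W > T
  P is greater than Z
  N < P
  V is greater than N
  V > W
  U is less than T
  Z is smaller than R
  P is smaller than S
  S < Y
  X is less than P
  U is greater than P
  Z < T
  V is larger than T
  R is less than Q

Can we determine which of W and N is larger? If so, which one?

W

The relevant relations are N < X; X < Z; Z < P; P < S; S < R; R < U; U < T; T < W.
Chaining these gives N < X < Z < P < S < R < U < T < W.
So W is larger.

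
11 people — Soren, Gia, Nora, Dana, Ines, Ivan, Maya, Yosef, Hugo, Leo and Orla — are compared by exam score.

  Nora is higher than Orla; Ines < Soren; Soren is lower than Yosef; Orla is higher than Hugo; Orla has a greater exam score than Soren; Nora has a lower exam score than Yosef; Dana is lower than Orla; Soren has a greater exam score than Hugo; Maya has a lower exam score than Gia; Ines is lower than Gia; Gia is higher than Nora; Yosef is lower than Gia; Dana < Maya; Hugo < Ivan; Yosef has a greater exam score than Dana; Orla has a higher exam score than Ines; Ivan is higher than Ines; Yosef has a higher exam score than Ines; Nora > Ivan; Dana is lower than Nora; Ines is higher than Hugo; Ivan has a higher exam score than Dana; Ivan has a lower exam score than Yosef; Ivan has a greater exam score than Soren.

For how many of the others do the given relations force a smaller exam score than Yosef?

Directly below Yosef: Dana, Ines, Soren, Ivan, Nora.
One step further: Hugo, Orla (7 so far).
Nothing else is reachable below Yosef; 7 in all.

7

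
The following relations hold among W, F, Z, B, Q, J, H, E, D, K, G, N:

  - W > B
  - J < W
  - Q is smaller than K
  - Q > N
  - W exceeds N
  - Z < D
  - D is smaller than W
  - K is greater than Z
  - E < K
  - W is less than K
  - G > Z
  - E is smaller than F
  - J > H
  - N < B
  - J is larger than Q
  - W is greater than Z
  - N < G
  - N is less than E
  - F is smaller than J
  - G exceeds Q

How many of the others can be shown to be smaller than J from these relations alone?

Directly below J: Q, H, F.
One step further: N, E (5 so far).
Nothing else is reachable below J; 5 in all.

5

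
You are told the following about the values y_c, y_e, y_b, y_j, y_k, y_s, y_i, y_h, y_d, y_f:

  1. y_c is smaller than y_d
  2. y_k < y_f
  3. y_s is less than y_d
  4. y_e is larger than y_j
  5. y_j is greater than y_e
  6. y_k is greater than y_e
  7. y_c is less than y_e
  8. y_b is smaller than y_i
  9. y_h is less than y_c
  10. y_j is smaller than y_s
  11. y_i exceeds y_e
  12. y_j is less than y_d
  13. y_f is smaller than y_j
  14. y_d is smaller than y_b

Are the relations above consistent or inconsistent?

inconsistent

Chaining the given relations yields y_e < y_k < y_f < y_j, so y_e < y_j. But one relation states y_j < y_e. These cannot both hold.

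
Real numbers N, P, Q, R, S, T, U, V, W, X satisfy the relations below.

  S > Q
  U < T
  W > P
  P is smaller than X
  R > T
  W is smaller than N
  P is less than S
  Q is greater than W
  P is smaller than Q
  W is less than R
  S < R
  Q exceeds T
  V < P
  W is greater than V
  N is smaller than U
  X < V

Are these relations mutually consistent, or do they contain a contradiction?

Chaining the given relations yields P < X < V, so P < V. But one relation states V < P. These cannot both hold.

inconsistent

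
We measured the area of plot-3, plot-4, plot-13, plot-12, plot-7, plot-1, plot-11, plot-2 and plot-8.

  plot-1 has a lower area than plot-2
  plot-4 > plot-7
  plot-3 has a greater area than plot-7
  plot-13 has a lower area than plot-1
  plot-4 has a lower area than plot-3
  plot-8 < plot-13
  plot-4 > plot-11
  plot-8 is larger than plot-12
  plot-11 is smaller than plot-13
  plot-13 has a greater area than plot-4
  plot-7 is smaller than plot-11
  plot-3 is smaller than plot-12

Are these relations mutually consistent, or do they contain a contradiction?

Every relation is compatible with plot-7 < plot-11 < plot-4 < plot-3 < plot-12 < plot-8 < plot-13 < plot-1 < plot-2; the set is consistent.

consistent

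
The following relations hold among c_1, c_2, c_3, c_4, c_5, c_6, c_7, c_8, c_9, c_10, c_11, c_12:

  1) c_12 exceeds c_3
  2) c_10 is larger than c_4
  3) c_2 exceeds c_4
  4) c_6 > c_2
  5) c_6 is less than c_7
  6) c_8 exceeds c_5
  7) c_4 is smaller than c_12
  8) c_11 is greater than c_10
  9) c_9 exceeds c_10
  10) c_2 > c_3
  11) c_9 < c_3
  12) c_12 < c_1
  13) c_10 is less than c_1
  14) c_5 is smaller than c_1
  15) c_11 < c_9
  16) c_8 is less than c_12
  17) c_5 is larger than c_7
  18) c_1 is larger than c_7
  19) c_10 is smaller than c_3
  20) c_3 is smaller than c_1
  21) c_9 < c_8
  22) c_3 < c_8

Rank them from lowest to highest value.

c_4 < c_10 < c_11 < c_9 < c_3 < c_2 < c_6 < c_7 < c_5 < c_8 < c_12 < c_1

Each adjacent pair is fixed by a given relation: c_4 < c_10; c_10 < c_11; c_11 < c_9; c_9 < c_3; c_3 < c_2; c_2 < c_6; c_6 < c_7; c_7 < c_5; c_5 < c_8; c_8 < c_12; c_12 < c_1. Chaining them end to end gives the full order.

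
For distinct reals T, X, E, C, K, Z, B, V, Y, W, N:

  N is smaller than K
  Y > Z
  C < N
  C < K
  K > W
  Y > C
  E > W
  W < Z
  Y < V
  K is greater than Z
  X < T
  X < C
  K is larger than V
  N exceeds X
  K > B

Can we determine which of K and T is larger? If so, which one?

Following every chain through T: below T we get X.
K is not reached, and no chain runs the other way from K to T.
So the given relations leave the order of T and K undetermined.

undetermined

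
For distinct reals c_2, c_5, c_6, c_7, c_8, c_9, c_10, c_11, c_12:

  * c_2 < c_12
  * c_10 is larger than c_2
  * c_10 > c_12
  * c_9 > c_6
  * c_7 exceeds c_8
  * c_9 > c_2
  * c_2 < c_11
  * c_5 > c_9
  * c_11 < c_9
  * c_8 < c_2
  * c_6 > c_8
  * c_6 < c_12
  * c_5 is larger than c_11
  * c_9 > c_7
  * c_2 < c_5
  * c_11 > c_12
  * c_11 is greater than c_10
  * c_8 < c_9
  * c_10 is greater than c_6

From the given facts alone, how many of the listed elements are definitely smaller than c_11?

Directly below c_11: c_2, c_12, c_10.
One step further: c_8, c_6 (5 so far).
No other element is forced below c_11 by the given relations, so the count is 5.

5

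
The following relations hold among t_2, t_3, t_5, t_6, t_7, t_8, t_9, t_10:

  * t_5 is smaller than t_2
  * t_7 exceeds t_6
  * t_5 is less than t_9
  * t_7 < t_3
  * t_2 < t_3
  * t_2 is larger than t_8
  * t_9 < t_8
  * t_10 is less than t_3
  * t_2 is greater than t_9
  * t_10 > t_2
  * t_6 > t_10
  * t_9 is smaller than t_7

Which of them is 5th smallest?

Chaining the given pairs: t_5 < t_9 < t_8 < t_2 < t_10 < t_6 < t_7 < t_3.
The 5th smallest is t_10.

t_10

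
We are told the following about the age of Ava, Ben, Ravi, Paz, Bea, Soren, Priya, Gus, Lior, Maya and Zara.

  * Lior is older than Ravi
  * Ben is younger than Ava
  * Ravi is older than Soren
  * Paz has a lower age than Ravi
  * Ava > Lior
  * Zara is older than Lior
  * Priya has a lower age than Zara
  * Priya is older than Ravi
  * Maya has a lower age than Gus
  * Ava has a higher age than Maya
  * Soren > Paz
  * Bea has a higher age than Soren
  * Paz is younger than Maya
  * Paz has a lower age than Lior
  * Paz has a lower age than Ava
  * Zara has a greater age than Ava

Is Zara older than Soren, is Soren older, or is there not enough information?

Zara

Soren < Ravi and Ravi < Lior give Soren < Lior.
With Lior < Ava: Soren < Ravi < Lior < Ava.
With Ava < Zara: Soren < Ravi < Lior < Ava < Zara.
So Zara is older.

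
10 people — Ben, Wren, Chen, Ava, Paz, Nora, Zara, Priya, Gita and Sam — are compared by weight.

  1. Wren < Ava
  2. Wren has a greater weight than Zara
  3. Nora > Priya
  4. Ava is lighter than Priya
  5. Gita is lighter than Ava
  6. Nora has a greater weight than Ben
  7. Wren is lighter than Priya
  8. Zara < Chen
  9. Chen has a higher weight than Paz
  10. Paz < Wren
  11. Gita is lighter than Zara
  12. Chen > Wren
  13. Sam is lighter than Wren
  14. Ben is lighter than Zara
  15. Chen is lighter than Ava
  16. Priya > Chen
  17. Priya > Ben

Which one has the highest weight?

Nora

Gita is not greatest since Gita < Ava; Ben is not greatest since Ben < Nora; Paz is not greatest since Paz < Chen; Sam is not greatest since Sam < Wren; Zara is not greatest since Zara < Chen; Wren is not greatest since Wren < Priya; Chen is not greatest since Chen < Priya; Ava is not greatest since Ava < Priya; Priya is not greatest since Priya < Nora.
Only Nora has nothing above it, so Nora is the highest weight.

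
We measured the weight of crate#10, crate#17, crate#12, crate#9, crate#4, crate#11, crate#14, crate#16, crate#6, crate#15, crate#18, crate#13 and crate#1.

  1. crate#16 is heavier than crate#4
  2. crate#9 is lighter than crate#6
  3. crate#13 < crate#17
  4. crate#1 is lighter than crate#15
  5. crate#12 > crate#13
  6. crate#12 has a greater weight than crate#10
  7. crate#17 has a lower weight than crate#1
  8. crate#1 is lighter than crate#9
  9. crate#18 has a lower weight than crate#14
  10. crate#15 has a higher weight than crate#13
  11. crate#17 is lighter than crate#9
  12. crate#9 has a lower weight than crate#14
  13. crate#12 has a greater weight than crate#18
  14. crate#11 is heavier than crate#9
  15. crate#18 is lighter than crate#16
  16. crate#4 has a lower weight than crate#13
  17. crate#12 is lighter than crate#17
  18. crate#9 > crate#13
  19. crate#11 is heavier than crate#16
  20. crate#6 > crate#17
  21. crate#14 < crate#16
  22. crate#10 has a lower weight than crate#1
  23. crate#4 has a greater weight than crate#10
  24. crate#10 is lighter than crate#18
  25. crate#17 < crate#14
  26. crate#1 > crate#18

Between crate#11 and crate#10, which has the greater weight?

crate#11

Following the relations from crate#10: crate#10 < crate#4 < crate#13 < crate#12 < crate#17 < crate#1 < crate#9 < crate#14 < crate#16 < crate#11.
So crate#10 < crate#11; crate#11 is the heavier of the two.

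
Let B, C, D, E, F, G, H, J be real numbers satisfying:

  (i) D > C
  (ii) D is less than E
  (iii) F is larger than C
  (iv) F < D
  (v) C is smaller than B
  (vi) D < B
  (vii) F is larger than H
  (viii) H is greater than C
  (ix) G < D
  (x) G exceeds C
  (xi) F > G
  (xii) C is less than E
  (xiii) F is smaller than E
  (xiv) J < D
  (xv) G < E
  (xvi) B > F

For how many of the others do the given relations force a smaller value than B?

From B the given relations immediately reach C, F, D.
From those, J, G, H — 6 in total.
Nothing else is reachable below B; 6 in all.

6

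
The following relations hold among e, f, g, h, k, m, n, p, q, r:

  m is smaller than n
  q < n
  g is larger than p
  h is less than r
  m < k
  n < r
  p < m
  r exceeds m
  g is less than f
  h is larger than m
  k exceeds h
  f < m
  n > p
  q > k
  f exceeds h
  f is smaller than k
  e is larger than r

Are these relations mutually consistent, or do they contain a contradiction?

inconsistent

Chaining the given relations yields f < m < h, so f < h. But one relation states h < f. These cannot both hold.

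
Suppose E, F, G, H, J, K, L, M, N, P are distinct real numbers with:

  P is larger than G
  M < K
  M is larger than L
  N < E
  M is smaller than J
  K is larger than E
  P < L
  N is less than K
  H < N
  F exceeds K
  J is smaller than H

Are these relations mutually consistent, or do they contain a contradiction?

consistent

Every relation is compatible with G < P < L < M < J < H < N < E < K < F; the set is consistent.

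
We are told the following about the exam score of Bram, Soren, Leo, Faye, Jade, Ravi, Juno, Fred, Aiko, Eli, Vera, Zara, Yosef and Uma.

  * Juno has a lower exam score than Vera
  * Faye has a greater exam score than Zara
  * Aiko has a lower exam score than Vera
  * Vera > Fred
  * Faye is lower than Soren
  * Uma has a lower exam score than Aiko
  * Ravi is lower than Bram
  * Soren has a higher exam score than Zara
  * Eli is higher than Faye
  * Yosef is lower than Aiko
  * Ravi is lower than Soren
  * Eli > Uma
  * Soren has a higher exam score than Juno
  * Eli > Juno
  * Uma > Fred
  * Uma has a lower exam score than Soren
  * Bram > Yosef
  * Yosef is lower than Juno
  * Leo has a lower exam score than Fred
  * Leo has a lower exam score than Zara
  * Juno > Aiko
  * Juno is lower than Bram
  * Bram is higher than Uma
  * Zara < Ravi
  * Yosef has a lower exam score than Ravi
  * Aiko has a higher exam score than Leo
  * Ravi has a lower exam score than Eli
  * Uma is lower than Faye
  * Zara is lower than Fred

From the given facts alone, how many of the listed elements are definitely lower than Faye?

4

Directly below Faye: Zara, Uma.
One step further: Leo, Fred (4 so far).
No other element is forced below Faye by the given relations, so the count is 4.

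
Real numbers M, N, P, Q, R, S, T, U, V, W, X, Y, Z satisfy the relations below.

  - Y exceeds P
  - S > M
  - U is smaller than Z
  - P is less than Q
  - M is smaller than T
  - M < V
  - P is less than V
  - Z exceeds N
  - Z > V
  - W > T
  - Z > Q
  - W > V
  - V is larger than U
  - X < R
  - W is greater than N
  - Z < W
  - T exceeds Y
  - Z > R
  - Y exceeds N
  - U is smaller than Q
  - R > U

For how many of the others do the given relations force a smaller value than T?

4

From T the given relations immediately reach M, Y.
From those, P, N — 4 in total.
No other element is forced below T by the given relations, so the count is 4.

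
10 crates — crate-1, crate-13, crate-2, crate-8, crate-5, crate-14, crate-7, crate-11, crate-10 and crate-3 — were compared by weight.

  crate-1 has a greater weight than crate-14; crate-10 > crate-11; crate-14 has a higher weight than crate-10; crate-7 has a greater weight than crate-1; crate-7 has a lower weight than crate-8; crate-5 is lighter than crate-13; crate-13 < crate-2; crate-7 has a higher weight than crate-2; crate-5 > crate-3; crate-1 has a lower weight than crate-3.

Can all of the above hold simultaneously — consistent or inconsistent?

The single ordering crate-11 < crate-10 < crate-14 < crate-1 < crate-3 < crate-5 < crate-13 < crate-2 < crate-7 < crate-8 satisfies every listed relation, so no contradiction arises.

consistent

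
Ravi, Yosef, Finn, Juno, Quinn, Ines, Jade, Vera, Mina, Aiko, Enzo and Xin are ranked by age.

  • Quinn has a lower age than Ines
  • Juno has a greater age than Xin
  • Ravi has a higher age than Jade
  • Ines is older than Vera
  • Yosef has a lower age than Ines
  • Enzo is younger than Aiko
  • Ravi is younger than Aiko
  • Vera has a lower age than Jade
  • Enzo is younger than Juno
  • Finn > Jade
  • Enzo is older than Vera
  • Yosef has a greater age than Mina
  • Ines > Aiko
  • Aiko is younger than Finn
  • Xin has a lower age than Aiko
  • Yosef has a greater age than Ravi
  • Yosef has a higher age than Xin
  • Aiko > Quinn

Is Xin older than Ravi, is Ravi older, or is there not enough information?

undetermined

Following every chain through Xin: above Xin we get Aiko, Juno, Yosef, Finn, Ines.
Ravi is not reached, and no chain runs the other way from Ravi to Xin.
So the given relations leave the order of Xin and Ravi undetermined.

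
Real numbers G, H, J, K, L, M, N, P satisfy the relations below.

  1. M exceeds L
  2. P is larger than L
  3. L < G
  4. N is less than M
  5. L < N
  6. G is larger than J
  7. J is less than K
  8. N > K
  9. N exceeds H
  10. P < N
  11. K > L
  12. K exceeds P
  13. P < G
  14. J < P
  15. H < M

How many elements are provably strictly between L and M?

3

The relations place L below M. An element lies strictly between them when it is forced above L and also forced below M.
Above L: {P, K, N, G}. Below M: {J, P, H, K, N}.
Intersection: {P, K, N} — 3.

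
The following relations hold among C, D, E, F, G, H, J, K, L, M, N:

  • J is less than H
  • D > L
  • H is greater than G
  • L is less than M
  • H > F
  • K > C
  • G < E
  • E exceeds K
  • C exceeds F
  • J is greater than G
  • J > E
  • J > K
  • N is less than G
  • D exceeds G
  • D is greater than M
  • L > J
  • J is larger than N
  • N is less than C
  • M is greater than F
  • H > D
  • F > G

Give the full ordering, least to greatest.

N < G < F < C < K < E < J < L < M < D < H

Nothing is placed below N, so it is least; from there N < G; G < F; F < C; C < K; K < E; E < J; J < L; L < M; M < D; D < H, each given directly.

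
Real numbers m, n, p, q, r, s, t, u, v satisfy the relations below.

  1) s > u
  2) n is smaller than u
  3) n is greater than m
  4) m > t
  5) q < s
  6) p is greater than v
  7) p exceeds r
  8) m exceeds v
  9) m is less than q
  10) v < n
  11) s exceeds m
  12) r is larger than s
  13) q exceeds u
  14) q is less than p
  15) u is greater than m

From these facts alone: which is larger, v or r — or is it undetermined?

v < m and m < n give v < n.
With n < u: v < m < n < u.
With u < q: v < m < n < u < q.
With q < s: v < m < n < u < q < s.
Then s < r extends the chain to r.
So r is larger.

r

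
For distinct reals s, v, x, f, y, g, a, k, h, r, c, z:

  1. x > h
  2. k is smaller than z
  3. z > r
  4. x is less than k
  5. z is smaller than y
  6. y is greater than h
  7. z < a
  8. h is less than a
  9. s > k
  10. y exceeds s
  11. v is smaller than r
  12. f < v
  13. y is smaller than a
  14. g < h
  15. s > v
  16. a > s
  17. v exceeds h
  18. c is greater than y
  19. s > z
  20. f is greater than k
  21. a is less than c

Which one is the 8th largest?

Chaining the given pairs: g < h < x < k < f < v < r < z < s < y < a < c.
Counting 8 from the largest end gives f.

f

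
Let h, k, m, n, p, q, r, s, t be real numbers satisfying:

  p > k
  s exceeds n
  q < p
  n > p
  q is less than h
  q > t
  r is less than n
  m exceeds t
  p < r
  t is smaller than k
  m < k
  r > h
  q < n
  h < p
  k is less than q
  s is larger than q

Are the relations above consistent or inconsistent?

consistent

The single ordering t < m < k < q < h < p < r < n < s satisfies every listed relation, so no contradiction arises.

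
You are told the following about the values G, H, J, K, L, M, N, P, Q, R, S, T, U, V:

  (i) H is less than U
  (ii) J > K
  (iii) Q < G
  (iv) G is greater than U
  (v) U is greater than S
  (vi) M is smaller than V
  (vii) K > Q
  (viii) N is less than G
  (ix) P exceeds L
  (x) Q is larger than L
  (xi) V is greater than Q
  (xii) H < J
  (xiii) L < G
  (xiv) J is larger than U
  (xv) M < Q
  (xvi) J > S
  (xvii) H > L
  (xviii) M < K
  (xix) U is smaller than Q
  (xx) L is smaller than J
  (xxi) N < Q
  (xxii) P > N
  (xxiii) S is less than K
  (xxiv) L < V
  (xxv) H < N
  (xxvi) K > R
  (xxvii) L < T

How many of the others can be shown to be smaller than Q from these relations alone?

6

The elements the relations force below Q are S, L, M, H, N, U — no chain reaches any other.
That is 6.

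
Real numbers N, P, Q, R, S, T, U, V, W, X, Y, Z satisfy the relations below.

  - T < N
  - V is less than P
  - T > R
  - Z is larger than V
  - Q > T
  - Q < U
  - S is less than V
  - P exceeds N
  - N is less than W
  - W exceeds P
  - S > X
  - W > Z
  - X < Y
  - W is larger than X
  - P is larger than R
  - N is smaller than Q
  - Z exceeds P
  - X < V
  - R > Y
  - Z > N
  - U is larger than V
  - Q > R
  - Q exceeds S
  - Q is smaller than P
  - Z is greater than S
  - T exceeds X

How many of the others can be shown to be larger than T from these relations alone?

From T the given relations immediately reach N, Q.
From those, P, U, Z, W — 6 in total.
No other element is forced above T by the given relations, so the count is 6.

6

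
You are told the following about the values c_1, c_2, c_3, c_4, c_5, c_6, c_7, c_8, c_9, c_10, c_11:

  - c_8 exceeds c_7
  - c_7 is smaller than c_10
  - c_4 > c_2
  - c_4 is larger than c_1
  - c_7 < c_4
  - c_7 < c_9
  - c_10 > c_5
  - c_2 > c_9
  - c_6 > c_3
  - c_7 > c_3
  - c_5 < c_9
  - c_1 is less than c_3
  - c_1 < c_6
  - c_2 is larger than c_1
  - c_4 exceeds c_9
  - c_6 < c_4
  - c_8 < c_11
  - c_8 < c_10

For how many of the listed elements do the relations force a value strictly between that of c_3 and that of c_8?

1

The relations place c_3 below c_8. An element lies strictly between them when it is forced above c_3 and also forced below c_8.
Above c_3: {c_7, c_9, c_2, c_6, c_11, c_4, c_10}. Below c_8: {c_1, c_7}.
Intersection: {c_7} — 1.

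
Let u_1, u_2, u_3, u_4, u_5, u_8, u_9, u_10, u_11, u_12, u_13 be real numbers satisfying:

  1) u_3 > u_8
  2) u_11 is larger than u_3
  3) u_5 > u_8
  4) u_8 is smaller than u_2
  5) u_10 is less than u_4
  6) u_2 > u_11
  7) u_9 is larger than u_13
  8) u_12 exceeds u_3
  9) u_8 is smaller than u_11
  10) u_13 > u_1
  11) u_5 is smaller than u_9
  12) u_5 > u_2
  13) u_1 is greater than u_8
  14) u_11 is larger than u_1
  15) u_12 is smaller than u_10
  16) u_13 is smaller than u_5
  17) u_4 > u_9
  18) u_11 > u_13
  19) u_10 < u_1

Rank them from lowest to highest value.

u_8 < u_3 < u_12 < u_10 < u_1 < u_13 < u_11 < u_2 < u_5 < u_9 < u_4

The consecutive links are each given: u_8 < u_3; u_3 < u_12; u_12 < u_10; u_10 < u_1; u_1 < u_13; u_13 < u_11; u_11 < u_2; u_2 < u_5; u_5 < u_9; u_9 < u_4.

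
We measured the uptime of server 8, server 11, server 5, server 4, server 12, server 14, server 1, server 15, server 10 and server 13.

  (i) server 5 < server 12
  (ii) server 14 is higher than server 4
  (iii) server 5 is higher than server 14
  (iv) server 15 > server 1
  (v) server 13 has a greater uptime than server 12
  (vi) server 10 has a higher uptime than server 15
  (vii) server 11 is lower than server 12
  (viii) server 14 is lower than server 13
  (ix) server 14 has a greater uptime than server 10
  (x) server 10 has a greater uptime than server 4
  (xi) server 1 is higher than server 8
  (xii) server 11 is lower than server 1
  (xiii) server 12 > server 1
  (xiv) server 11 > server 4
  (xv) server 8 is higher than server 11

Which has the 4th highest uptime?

server 14

The consecutive relations fix a unique order: server 4 < server 11 < server 8 < server 1 < server 15 < server 10 < server 14 < server 5 < server 12 < server 13.
Counting 4 from the largest end gives server 14.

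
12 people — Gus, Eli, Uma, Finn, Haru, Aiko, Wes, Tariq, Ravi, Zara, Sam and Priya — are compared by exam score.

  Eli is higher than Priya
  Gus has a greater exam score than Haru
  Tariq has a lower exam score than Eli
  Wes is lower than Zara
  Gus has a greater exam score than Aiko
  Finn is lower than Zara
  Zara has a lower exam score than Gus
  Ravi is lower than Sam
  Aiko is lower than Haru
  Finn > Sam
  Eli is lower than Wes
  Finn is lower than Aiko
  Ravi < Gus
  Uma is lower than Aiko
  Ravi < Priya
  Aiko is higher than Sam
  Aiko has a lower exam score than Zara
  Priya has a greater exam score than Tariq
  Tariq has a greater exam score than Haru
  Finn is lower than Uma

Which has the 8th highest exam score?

Chaining the given pairs: Ravi < Sam < Finn < Uma < Aiko < Haru < Tariq < Priya < Eli < Wes < Zara < Gus.
The 8th largest is Aiko.

Aiko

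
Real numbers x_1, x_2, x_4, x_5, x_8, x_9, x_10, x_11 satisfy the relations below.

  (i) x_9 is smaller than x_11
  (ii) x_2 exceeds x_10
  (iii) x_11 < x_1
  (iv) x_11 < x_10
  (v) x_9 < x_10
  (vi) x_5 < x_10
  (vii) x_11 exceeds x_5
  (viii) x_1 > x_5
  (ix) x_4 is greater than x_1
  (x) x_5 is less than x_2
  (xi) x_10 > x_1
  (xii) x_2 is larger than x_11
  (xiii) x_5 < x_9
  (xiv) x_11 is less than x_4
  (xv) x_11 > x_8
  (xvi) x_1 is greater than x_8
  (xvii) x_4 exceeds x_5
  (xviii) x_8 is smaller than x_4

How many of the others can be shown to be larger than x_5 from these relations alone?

6

Directly above x_5: x_9, x_11, x_1, x_10, x_2, x_4.
Nothing else is reachable above x_5; 6 in all.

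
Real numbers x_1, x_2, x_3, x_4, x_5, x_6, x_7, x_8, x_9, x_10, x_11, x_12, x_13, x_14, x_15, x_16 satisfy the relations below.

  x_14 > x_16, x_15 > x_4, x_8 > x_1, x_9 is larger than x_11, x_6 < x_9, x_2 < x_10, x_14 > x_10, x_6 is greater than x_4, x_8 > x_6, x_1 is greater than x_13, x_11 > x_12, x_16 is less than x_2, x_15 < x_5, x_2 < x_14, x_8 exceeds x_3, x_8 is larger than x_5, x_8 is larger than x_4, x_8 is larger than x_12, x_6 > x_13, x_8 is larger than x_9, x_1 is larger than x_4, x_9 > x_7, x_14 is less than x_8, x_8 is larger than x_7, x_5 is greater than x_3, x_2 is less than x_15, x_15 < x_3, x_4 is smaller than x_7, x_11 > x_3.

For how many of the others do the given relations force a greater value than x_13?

4

The elements the relations force above x_13 are x_6, x_1, x_9, x_8 — no chain reaches any other.
That is 4.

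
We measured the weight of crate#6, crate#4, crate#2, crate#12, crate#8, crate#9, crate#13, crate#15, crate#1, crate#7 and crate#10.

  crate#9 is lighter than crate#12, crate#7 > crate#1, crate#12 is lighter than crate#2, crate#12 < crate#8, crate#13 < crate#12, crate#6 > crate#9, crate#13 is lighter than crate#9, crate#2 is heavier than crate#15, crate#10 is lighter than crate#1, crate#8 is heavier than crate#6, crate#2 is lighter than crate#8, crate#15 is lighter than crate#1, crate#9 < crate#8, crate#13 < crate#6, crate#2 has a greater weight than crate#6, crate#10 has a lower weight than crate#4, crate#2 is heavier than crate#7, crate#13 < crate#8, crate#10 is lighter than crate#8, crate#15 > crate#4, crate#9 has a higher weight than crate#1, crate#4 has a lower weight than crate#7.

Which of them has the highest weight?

crate#8

Chaining downward from crate#8: directly below it, crate#10, crate#13, crate#9, crate#6, crate#12, crate#2; then crate#15, crate#1, crate#7; then crate#4.
That covers every other element, and nothing is given above crate#8, so crate#8 is the highest weight.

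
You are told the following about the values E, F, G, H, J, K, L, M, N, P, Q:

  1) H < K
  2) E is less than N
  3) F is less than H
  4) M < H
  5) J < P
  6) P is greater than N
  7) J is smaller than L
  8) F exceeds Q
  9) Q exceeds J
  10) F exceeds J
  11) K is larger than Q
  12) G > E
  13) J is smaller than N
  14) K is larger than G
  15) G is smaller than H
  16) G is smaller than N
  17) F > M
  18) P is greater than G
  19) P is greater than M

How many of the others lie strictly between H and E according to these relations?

The relations place E below H. An element lies strictly between them when it is forced above E and also forced below H.
Above E: {G, N, P, K}. Below H: {J, G, M, Q, F}.
Intersection: {G} — 1.

1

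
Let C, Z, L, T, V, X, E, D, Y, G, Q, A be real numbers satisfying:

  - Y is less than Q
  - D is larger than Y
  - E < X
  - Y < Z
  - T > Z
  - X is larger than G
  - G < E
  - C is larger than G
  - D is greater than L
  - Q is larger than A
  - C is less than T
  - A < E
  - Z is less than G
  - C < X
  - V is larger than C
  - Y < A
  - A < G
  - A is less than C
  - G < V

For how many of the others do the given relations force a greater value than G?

5

The elements the relations force above G are E, C, V, T, X — no chain reaches any other.
That is 5.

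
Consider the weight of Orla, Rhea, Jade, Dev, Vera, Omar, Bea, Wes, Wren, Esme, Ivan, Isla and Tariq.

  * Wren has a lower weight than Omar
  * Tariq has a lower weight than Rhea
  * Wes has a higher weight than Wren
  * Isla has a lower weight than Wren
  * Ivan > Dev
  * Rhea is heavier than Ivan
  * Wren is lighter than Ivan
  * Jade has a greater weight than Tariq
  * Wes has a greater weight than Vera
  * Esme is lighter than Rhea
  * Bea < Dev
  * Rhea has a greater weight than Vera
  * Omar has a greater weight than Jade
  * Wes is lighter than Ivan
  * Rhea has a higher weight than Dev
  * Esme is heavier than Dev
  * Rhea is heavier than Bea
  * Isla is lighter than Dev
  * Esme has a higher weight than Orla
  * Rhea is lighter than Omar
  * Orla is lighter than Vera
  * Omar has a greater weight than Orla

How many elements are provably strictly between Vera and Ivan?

1

The relations place Vera below Ivan. An element lies strictly between them when it is forced above Vera and also forced below Ivan.
Above Vera: {Wes, Rhea, Omar}. Below Ivan: {Orla, Isla, Bea, Dev, Wren, Wes}.
Intersection: {Wes} — 1.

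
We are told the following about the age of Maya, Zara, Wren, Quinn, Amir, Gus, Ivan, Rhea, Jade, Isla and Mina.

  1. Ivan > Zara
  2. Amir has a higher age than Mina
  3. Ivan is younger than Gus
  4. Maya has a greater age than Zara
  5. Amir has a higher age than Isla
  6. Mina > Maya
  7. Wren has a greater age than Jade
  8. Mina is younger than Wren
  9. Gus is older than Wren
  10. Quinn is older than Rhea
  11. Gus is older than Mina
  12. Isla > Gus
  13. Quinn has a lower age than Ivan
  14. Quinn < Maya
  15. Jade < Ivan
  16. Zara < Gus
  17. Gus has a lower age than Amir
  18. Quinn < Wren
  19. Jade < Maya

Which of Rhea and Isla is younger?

Rhea

The relevant relations are Rhea < Quinn; Quinn < Maya; Maya < Mina; Mina < Wren; Wren < Gus; Gus < Isla.
Together: Rhea < Quinn < Maya < Mina < Wren < Gus < Isla.
So Rhea < Isla; Rhea is the younger of the two.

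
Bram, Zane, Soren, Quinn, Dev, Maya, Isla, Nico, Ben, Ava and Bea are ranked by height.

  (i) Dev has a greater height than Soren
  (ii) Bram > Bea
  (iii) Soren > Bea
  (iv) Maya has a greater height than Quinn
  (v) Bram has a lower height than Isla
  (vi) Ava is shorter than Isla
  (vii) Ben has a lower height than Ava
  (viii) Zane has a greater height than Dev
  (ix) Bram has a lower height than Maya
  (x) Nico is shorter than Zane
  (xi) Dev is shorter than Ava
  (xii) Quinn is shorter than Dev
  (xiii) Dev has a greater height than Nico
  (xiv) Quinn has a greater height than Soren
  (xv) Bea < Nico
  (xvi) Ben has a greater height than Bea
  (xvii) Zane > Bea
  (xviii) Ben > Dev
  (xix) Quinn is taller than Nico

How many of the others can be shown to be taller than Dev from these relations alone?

4

Directly above Dev: Zane, Ben, Ava.
One step further: Isla (4 so far).
Nothing else is reachable above Dev; 4 in all.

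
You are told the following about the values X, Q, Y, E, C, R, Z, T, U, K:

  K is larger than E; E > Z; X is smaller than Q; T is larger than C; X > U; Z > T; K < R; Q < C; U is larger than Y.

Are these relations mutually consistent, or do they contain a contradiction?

consistent

The single ordering Y < U < X < Q < C < T < Z < E < K < R satisfies every listed relation, so no contradiction arises.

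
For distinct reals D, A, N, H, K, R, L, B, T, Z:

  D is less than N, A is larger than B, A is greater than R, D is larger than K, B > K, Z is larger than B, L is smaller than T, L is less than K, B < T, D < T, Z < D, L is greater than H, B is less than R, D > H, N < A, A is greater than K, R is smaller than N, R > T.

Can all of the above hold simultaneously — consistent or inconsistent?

The single ordering H < L < K < B < Z < D < T < R < N < A satisfies every listed relation, so no contradiction arises.

consistent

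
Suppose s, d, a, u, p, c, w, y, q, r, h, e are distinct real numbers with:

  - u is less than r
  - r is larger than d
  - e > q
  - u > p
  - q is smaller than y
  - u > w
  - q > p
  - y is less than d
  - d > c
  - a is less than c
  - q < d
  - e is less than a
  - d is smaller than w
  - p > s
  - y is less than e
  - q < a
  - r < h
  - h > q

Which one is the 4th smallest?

Chaining the given pairs: s < p < q < y < e < a < c < d < w < u < r < h.
The 4th smallest is y.

y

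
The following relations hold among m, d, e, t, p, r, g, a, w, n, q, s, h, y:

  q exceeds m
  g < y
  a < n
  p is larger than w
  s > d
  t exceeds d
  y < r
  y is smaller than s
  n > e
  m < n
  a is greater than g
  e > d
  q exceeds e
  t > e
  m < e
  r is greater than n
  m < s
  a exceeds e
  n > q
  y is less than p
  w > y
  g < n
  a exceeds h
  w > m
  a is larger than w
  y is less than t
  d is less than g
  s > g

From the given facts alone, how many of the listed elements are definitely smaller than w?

4

From w the given relations immediately reach m, y.
From those, g — 3 in total.
From those, d — 4 in total.
Nothing else is reachable below w; 4 in all.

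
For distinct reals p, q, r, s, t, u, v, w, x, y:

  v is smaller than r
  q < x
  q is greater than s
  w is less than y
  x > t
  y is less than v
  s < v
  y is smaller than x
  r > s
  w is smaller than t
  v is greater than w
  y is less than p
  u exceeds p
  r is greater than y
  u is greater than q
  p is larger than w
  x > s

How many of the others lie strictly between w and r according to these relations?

2

Chaining upward from w reaches: y, v, p, u, t, x.
Chaining downward from r reaches: y, s, v.
Strictly between w and r are those in both lists: y, v — 2 elements.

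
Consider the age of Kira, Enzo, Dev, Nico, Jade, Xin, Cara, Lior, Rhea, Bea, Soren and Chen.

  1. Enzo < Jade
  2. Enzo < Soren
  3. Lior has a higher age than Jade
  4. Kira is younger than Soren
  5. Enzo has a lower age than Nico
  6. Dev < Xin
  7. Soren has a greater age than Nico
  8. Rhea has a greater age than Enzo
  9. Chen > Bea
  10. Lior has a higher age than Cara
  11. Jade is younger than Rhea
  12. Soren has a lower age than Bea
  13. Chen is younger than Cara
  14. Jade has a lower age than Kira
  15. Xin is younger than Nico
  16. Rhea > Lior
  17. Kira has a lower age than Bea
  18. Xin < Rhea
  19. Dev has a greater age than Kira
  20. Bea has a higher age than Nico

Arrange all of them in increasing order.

Enzo < Jade < Kira < Dev < Xin < Nico < Soren < Bea < Chen < Cara < Lior < Rhea

Nothing is placed below Enzo, so it is least; from there Enzo < Jade; Jade < Kira; Kira < Dev; Dev < Xin; Xin < Nico; Nico < Soren; Soren < Bea; Bea < Chen; Chen < Cara; Cara < Lior; Lior < Rhea, each given directly.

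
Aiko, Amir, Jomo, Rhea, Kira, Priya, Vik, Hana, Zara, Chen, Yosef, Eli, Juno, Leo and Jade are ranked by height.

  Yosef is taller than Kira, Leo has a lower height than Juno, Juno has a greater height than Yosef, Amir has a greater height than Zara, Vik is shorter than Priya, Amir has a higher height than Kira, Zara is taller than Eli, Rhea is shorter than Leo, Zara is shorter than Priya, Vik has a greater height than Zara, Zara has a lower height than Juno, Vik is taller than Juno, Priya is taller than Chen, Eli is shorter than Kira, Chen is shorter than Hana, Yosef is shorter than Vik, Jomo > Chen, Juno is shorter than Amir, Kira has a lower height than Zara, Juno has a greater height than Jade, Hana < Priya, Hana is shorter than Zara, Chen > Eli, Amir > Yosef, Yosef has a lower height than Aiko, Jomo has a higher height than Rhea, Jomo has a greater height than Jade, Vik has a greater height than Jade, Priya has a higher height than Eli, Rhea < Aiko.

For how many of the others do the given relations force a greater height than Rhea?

Directly above Rhea: Leo, Jomo, Aiko.
One step further: Juno (4 so far).
One step further: Vik, Amir (6 so far).
One step further: Priya (7 so far).
Nothing else is reachable above Rhea; 7 in all.

7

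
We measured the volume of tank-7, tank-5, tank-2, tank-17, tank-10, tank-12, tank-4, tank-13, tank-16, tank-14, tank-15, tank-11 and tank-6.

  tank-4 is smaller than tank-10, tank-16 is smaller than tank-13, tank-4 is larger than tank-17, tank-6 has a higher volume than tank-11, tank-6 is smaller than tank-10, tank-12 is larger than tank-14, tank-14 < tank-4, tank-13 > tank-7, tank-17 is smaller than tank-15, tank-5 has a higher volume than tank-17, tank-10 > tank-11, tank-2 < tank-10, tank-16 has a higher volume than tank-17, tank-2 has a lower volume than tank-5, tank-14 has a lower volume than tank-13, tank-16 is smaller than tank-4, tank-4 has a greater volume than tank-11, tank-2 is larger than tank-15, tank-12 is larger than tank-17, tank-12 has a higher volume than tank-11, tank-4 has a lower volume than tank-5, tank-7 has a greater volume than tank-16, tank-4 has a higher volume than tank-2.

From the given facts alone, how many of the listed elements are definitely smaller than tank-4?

6

From tank-4 the given relations immediately reach tank-17, tank-14, tank-11, tank-16, tank-2.
From those, tank-15 — 6 in total.
Nothing else is reachable below tank-4; 6 in all.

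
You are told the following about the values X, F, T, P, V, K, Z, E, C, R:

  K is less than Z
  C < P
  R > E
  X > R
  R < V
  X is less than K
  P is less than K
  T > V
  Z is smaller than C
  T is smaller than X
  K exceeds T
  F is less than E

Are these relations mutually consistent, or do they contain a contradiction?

Chaining the given relations yields K < Z < C < P, so K < P. But one relation states P < K. These cannot both hold.

inconsistent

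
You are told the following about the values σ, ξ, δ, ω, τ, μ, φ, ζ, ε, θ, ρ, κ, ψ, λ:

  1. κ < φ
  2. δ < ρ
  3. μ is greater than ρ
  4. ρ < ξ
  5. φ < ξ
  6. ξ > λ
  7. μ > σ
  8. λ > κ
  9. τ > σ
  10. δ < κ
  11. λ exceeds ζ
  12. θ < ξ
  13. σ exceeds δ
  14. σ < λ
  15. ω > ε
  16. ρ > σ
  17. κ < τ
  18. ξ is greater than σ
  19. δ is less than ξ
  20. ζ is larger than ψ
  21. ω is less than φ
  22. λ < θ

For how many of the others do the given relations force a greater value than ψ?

4

From ψ the given relations immediately reach ζ.
From those, λ — 2 in total.
From those, θ, ξ — 4 in total.
Nothing else is reachable above ψ; 4 in all.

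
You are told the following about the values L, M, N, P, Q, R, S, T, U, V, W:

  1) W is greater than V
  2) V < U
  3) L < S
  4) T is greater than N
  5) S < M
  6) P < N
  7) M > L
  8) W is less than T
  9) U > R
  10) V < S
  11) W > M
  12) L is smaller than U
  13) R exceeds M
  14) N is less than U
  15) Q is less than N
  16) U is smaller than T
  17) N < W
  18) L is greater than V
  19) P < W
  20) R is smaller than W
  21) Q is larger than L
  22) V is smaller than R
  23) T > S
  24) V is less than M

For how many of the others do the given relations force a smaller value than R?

4

From R the given relations immediately reach V, M.
From those, L, S — 4 in total.
Nothing else is reachable below R; 4 in all.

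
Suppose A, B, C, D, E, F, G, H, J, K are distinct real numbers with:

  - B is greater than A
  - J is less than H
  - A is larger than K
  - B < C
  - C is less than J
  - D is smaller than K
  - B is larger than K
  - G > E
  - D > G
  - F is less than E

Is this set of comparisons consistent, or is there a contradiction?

consistent

The single ordering F < E < G < D < K < A < B < C < J < H satisfies every listed relation, so no contradiction arises.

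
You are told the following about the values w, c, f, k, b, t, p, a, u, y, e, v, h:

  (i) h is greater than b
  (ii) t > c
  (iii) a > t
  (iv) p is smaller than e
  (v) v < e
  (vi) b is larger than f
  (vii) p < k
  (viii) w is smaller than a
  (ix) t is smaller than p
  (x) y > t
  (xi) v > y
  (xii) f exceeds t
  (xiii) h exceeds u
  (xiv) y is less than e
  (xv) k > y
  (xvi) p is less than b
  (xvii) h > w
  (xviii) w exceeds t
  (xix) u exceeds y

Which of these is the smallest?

t is not least since c < t; y is not least since t < y; f is not least since t < f; p is not least since t < p; w is not least since t < w; k is not least since p < k; b is not least since f < b; v is not least since y < v; a is not least since t < a; u is not least since y < u; e is not least since y < e; h is not least since u < h.
Only c has nothing below it, so c is the smallest.

c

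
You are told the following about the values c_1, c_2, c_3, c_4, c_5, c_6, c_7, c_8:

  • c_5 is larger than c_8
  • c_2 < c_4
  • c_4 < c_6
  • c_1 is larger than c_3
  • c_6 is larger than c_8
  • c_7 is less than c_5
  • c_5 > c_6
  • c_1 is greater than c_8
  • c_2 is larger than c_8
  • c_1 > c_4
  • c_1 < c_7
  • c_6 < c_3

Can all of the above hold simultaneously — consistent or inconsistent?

consistent

Every relation is compatible with c_8 < c_2 < c_4 < c_6 < c_3 < c_1 < c_7 < c_5; the set is consistent.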